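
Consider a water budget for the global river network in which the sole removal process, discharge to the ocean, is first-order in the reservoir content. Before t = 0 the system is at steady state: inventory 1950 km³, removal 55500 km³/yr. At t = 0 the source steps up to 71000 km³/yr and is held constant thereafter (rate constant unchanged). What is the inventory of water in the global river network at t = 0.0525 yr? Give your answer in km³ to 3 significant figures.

2370 km³

τ = M₀/F₀ = 1950/55500 = 0.03514 yr; rate constant k = 1/τ.
New steady state M_∞ = F₁/k = F₁·τ = 71000 × 0.03514 = 2494.6 km³.
M(t) = M_∞ + (M₀ − M_∞)·e^(−t/τ); t/τ = 0.0525/0.03514 = 1.494, so e^(−t/τ) = 0.2244.
M(t) = 2494.6 − 544.6 × 0.2244 = 2372.4 km³.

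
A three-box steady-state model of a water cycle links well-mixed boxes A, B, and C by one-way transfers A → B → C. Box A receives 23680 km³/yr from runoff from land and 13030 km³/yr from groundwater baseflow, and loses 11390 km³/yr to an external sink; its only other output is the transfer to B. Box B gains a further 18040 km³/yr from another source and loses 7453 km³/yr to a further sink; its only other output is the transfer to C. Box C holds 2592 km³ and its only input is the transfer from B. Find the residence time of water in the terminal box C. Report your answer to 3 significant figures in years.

0.0722 yr

Box A: F(A→B) = (23680 + 13030) − 11390 = 25320 km³/yr.
Box B: F(B→C) = (25320 + 18040) − 7453 = 35907 km³/yr.
Box C throughput = its input = 35907 km³/yr; τ = 2592 / 35907 = 0.07219 yr.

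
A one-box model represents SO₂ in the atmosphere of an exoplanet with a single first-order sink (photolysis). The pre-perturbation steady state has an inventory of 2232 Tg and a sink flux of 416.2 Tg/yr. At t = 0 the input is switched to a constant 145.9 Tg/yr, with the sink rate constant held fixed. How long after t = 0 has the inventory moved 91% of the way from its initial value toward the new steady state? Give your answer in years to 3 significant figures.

12.9 yr

τ = M₀/F₀ = 2232/416.2 = 5.363 yr.
The remaining gap fraction is e^(−t/τ); 91% covered ⇒ e^(−t/τ) = 0.0900.
t = −τ ln(0.0900) = 5.363 × 2.408 = 12.91 yr.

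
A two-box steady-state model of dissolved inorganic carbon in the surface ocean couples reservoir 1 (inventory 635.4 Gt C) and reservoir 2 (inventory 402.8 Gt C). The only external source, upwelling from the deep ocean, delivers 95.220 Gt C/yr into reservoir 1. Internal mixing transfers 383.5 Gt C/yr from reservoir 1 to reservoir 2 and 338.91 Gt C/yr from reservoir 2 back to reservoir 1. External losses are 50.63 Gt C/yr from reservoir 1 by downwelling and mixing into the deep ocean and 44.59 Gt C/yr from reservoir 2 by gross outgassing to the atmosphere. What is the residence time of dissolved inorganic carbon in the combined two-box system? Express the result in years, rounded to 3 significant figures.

Treat the two boxes together as one reservoir: the mixing fluxes between them are internal recycling, so τ = ΣM / Σ(external losses).
M_total = 635.4 + 402.8 = 1038.2 Gt C.
ΣF_external_out = 50.63 + 44.59 = 95.220 Gt C/yr.
τ = M_total / ΣF_ext = 1038.2 / 95.220 = 10.90 yr.

10.9 yr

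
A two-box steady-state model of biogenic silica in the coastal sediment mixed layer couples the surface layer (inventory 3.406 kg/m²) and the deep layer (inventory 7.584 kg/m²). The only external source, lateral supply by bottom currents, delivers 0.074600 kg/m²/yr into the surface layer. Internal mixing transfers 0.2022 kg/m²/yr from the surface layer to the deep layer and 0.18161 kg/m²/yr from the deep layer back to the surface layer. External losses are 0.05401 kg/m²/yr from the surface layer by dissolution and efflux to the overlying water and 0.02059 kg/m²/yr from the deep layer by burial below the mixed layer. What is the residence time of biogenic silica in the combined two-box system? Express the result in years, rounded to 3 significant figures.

Treat the two boxes together as one reservoir: the mixing fluxes between them are internal recycling, so τ = ΣM / Σ(external losses).
M_total = 3.406 + 7.584 = 10.990 kg/m².
ΣF_external_out = 0.05401 + 0.02059 = 0.074600 kg/m²/yr.
τ = M_total / ΣF_ext = 10.990 / 0.074600 = 147.3 yr.

147 yr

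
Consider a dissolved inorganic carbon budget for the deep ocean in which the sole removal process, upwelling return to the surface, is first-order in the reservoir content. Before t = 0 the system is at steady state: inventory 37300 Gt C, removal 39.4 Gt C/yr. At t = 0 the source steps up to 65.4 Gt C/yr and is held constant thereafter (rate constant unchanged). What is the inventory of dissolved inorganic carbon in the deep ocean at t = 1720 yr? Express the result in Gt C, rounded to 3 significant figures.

Residence time τ = M₀/F₀ = 946.7 yr. The eventual steady state is M_∞ = M₀·(F₁/F₀) = 37300 × 65.4/39.4 = 61914 Gt C.
The anomaly ΔM(t) = M(t) − M_∞ decays as ΔM₀·e^(−t/τ) with ΔM₀ = 37300 − 61914 = −24610 Gt C.
At t = 1720 yr, e^(−t/τ) = e^(−1.817) = 0.1625, so ΔM = −4001 Gt C and M = 61914 − 4001 = 57913 Gt C.

57900 Gt C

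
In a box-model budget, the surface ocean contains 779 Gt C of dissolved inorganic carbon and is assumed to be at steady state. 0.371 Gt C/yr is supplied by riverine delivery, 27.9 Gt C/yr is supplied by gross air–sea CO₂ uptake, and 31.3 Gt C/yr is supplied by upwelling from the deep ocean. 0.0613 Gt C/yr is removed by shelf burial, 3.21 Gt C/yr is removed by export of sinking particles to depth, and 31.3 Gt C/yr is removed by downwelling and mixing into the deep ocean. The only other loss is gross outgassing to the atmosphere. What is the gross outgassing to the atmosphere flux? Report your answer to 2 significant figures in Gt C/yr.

At steady state ΣF_in = ΣF_out.
ΣF_in = 0.371 + 27.9 + 31.3 = 59.571 Gt C/yr.
Gross outgassing to the atmosphere flux = ΣF_in − (0.0613 + 3.21 + 31.3) = 59.571 − 34.57 = 25.00 Gt C/yr.

25 Gt C/yr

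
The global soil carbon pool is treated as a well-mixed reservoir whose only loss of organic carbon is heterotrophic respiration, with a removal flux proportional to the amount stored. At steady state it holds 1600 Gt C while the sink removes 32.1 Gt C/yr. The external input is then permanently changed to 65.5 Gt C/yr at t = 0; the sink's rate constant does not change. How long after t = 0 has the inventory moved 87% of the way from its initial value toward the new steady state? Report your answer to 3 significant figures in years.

102 yr

τ = M₀/F₀ = 1600/32.1 = 49.84 yr.
The remaining gap fraction is e^(−t/τ); 87% covered ⇒ e^(−t/τ) = 0.130.
t = −τ ln(0.130) = 49.84 × 2.040 = 101.7 yr.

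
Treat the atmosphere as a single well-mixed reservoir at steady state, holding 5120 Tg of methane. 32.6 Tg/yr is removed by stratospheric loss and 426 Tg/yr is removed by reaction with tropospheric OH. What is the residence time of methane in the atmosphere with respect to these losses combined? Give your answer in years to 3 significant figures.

11.2 yr

Total removal = 32.60 + 426.0 = 458.60 Tg/yr.
τ = M / ΣF_out = 5120 / 458.60 = 11.16 yr.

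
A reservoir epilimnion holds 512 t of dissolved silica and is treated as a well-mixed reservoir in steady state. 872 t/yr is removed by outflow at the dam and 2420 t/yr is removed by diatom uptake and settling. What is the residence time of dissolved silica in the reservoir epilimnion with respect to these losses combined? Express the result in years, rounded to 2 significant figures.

0.16 yr

Total removal = 872.0 + 2420 = 3292.0 t/yr.
τ = M / ΣF_out = 512 / 3292.0 = 0.1555 yr.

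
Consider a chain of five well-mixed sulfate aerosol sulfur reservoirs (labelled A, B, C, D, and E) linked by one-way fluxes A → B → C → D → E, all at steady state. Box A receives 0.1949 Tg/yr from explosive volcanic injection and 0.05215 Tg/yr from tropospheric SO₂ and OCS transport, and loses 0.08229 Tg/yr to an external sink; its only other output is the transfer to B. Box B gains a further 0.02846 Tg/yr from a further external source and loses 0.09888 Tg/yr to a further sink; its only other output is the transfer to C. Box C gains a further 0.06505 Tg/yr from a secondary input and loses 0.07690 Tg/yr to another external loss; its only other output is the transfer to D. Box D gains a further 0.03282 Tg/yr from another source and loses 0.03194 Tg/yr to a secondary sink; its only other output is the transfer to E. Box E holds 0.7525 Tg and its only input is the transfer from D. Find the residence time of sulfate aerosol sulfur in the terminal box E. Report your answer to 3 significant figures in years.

Box A: F(A→B) = (0.1949 + 0.05215) − 0.08229 = 0.16476 Tg/yr.
Box B: F(B→C) = (0.16476 + 0.02846) − 0.09888 = 0.094340 Tg/yr.
Box C: F(C→D) = (0.094340 + 0.06505) − 0.07690 = 0.082490 Tg/yr.
Box D: F(D→E) = (0.082490 + 0.03282) − 0.03194 = 0.083370 Tg/yr.
Box E throughput = its input = 0.083370 Tg/yr; τ = 0.7525 / 0.083370 = 9.026 yr.

9.03 yr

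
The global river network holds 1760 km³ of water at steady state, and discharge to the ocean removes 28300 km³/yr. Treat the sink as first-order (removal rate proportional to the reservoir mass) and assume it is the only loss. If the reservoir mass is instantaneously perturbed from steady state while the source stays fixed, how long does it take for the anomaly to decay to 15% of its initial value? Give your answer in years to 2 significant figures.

For a linear reservoir the anomaly decays as exp(−t/τ) with τ = M/F = 1760/28300 = 0.06219 yr.
exp(−t/τ) = 0.15 ⇒ t = −τ ln(0.15) = 0.06219 × 1.897 = 0.1180 yr.

0.12 yr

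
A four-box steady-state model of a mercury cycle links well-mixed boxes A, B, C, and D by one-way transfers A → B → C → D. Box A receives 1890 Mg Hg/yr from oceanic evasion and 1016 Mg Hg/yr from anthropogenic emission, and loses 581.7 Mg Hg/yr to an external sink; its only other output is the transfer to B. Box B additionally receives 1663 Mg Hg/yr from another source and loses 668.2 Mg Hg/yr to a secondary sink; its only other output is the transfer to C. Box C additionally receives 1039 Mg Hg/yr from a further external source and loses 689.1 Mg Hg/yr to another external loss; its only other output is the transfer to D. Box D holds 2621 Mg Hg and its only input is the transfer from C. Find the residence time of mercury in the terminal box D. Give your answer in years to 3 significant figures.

0.714 yr

Box A: F(A→B) = (1890 + 1016) − 581.7 = 2324.3 Mg Hg/yr.
Box B: F(B→C) = (2324.3 + 1663) − 668.2 = 3319.1 Mg Hg/yr.
Box C: F(C→D) = (3319.1 + 1039) − 689.1 = 3669.0 Mg Hg/yr.
Box D throughput = its input = 3669.0 Mg Hg/yr; τ = 2621 / 3669.0 = 0.7144 yr.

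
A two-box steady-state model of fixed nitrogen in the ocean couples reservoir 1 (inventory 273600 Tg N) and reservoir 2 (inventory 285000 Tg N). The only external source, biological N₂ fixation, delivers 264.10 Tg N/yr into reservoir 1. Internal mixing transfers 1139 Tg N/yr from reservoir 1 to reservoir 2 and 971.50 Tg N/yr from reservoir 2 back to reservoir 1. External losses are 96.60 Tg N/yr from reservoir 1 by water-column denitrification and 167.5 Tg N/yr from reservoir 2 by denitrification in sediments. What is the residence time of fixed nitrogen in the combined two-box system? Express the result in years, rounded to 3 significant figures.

2120 yr

Treat the two boxes together as one reservoir: the mixing fluxes between them are internal recycling, so τ = ΣM / Σ(external losses).
M_total = 273600 + 285000 = 558600 Tg N.
ΣF_external_out = 96.60 + 167.5 = 264.10 Tg N/yr.
τ = M_total / ΣF_ext = 558600 / 264.10 = 2115 yr.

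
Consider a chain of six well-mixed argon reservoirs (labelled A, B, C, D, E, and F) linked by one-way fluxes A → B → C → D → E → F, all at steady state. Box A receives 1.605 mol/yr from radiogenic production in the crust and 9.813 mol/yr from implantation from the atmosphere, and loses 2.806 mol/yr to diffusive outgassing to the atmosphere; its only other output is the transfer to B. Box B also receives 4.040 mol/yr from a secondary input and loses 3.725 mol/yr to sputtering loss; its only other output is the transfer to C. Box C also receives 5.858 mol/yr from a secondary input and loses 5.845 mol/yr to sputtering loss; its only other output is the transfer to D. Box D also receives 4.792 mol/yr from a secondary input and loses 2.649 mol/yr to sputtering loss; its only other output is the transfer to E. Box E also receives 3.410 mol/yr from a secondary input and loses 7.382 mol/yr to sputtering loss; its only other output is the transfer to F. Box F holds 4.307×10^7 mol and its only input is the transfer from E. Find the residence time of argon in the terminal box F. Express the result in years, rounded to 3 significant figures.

6.06×10^6 yr

Box A: F(A→B) = (1.605 + 9.813) − 2.806 = 8.6120 mol/yr.
Box B: F(B→C) = (8.6120 + 4.040) − 3.725 = 8.9270 mol/yr.
Box C: F(C→D) = (8.9270 + 5.858) − 5.845 = 8.9400 mol/yr.
Box D: F(D→E) = (8.9400 + 4.792) − 2.649 = 11.083 mol/yr.
Box E: F(E→F) = (11.083 + 3.410) − 7.382 = 7.1110 mol/yr.
Box F throughput = its input = 7.1110 mol/yr; τ = 4.307×10^7 / 7.1110 = 6.057×10^6 yr.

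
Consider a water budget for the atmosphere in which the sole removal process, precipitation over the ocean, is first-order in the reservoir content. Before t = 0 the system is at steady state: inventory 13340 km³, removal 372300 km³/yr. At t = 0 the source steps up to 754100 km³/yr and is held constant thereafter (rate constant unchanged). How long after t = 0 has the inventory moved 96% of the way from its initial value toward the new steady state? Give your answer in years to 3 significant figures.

0.115 yr

τ = M₀/F₀ = 13340/372300 = 0.03583 yr.
The remaining gap fraction is e^(−t/τ); 96% covered ⇒ e^(−t/τ) = 0.0400.
t = −τ ln(0.0400) = 0.03583 × 3.219 = 0.1153 yr.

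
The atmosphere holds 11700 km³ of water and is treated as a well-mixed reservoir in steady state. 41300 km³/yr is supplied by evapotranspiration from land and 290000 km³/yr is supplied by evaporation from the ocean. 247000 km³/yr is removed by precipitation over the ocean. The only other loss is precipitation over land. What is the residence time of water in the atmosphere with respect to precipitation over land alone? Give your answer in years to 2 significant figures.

0.14 yr

At steady state ΣF_in = ΣF_out.
ΣF_in = 41300 + 290000 = 331300 km³/yr.
Precipitation over land flux = ΣF_in − (247000) = 331300 − 247000 = 84300 km³/yr.
τ = M / F = 11700 / 84300 = 0.1388 yr.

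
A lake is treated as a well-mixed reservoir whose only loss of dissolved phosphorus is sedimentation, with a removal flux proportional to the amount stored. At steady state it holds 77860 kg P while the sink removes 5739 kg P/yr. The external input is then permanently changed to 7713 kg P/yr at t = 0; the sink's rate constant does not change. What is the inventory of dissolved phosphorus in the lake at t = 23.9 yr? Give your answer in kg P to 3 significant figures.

The sink rate constant is k = F₀/M₀ = 5739/77860 = 0.07371 yr⁻¹.
Solving dM/dt = F₁ − kM with M(0) = M₀ gives M(t) = F₁/k + (M₀ − F₁/k)·e^(−kt).
F₁/k = 7713/0.07371 = 104640 kg P; kt = 0.07371 × 23.9 = 1.762, e^(−kt) = 0.1718.
M(23.9) = 104640 + (77860 − 104640) × 0.1718 = 104640 − 4600 = 100040 kg P.

100000 kg P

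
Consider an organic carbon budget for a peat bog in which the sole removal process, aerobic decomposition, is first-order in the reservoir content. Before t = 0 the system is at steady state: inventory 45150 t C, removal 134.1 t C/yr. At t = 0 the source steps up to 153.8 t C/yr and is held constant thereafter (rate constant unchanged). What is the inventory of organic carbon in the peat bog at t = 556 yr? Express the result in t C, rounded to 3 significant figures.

τ = M₀/F₀ = 45150/134.1 = 336.7 yr; rate constant k = 1/τ.
New steady state M_∞ = F₁/k = F₁·τ = 153.8 × 336.7 = 51783 t C.
M(t) = M_∞ + (M₀ − M_∞)·e^(−t/τ); t/τ = 556/336.7 = 1.651, so e^(−t/τ) = 0.1918.
M(t) = 51783 − 6633 × 0.1918 = 50511 t C.

50500 t C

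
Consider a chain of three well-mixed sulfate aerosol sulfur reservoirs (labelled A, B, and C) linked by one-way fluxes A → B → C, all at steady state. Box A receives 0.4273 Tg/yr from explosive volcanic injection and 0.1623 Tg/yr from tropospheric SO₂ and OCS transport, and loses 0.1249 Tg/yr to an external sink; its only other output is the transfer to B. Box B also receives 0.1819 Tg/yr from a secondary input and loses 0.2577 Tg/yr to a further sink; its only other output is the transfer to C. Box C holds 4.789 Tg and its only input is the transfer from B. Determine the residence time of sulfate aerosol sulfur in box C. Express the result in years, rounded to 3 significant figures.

Box A: F(A→B) = (0.4273 + 0.1623) − 0.1249 = 0.46470 Tg/yr.
Box B: F(B→C) = (0.46470 + 0.1819) − 0.2577 = 0.38890 Tg/yr.
Box C throughput = its input = 0.38890 Tg/yr; τ = 4.789 / 0.38890 = 12.31 yr.

12.3 yr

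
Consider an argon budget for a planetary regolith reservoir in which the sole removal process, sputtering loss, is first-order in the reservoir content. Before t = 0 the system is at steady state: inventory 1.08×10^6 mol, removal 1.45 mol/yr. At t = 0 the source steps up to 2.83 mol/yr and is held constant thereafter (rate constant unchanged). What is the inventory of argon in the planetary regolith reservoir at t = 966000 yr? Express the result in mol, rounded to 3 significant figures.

1.83×10^6 mol

Residence time τ = M₀/F₀ = 744800 yr. The eventual steady state is M_∞ = M₀·(F₁/F₀) = 1.08×10^6 × 2.83/1.45 = 2.1079×10^6 mol.
The anomaly ΔM(t) = M(t) − M_∞ decays as ΔM₀·e^(−t/τ) with ΔM₀ = 1.08×10^6 − 2.1079×10^6 = −1.028×10^6 mol.
At t = 966000 yr, e^(−t/τ) = e^(−1.297) = 0.2734, so ΔM = −281000 mol and M = 2.1079×10^6 − 281000 = 1.8269×10^6 mol.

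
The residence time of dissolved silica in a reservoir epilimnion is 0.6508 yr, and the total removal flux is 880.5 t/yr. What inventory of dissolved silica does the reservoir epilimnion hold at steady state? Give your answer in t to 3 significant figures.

τ = M/F ⇒ M = τ × F = 0.6508 × 880.5 = 573.0 t.

573 t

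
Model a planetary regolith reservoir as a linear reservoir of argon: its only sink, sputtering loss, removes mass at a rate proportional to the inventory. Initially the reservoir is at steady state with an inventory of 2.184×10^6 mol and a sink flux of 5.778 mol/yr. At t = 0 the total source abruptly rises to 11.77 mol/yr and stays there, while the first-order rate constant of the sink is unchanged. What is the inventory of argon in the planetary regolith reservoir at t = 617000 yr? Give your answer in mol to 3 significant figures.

Residence time τ = M₀/F₀ = 378000 yr. The eventual steady state is M_∞ = M₀·(F₁/F₀) = 2.184×10^6 × 11.77/5.778 = 4.4489×10^6 mol.
The anomaly ΔM(t) = M(t) − M_∞ decays as ΔM₀·e^(−t/τ) with ΔM₀ = 2.184×10^6 − 4.4489×10^6 = −2.265×10^6 mol.
At t = 617000 yr, e^(−t/τ) = e^(−1.632) = 0.1955, so ΔM = −442700 mol and M = 4.4489×10^6 − 442700 = 4.0062×10^6 mol.

4.01×10^6 mol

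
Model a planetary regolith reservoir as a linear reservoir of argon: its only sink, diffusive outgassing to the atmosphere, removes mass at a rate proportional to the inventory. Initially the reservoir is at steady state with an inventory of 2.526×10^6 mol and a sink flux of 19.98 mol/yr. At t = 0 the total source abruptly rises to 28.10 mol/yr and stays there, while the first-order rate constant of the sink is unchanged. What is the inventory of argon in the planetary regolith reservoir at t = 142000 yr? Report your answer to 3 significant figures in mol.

Residence time τ = M₀/F₀ = 126400 yr. The eventual steady state is M_∞ = M₀·(F₁/F₀) = 2.526×10^6 × 28.10/19.98 = 3.5526×10^6 mol.
The anomaly ΔM(t) = M(t) − M_∞ decays as ΔM₀·e^(−t/τ) with ΔM₀ = 2.526×10^6 − 3.5526×10^6 = −1.027×10^6 mol.
At t = 142000 yr, e^(−t/τ) = e^(−1.123) = 0.3252, so ΔM = −333900 mol and M = 3.5526×10^6 − 333900 = 3.2187×10^6 mol.

3.22×10^6 mol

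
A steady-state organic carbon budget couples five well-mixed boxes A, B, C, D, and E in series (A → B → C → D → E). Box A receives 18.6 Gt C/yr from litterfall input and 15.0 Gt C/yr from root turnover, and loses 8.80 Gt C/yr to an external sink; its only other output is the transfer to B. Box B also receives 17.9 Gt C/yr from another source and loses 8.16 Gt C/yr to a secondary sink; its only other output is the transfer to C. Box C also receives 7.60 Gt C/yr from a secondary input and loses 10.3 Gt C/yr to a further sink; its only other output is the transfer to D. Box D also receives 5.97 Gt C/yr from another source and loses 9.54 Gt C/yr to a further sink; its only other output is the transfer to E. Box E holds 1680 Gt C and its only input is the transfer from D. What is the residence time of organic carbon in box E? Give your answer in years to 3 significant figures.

59.4 yr

Box A: F(A→B) = (18.6 + 15.0) − 8.80 = 24.800 Gt C/yr.
Box B: F(B→C) = (24.800 + 17.9) − 8.16 = 34.540 Gt C/yr.
Box C: F(C→D) = (34.540 + 7.60) − 10.3 = 31.840 Gt C/yr.
Box D: F(D→E) = (31.840 + 5.97) − 9.54 = 28.270 Gt C/yr.
Box E throughput = its input = 28.270 Gt C/yr; τ = 1680 / 28.270 = 59.43 yr.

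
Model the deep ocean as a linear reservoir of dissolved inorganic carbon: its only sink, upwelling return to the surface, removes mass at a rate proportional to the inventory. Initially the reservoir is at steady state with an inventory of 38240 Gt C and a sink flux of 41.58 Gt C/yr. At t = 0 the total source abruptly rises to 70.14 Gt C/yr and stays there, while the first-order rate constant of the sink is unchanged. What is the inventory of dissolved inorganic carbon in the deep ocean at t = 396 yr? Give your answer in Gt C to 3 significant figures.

The sink rate constant is k = F₀/M₀ = 41.58/38240 = 0.001087 yr⁻¹.
Solving dM/dt = F₁ − kM with M(0) = M₀ gives M(t) = F₁/k + (M₀ − F₁/k)·e^(−kt).
F₁/k = 70.14/0.001087 = 64506 Gt C; kt = 0.001087 × 396 = 0.4306, e^(−kt) = 0.6501.
M(396) = 64506 + (38240 − 64506) × 0.6501 = 64506 − 17080 = 47430 Gt C.

47400 Gt C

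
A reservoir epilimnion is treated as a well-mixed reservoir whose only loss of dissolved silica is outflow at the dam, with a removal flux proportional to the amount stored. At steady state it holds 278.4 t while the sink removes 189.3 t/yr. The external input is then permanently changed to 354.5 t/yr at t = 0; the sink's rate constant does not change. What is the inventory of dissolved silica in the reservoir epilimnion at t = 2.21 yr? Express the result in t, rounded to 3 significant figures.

The sink rate constant is k = F₀/M₀ = 189.3/278.4 = 0.6800 yr⁻¹.
Solving dM/dt = F₁ − kM with M(0) = M₀ gives M(t) = F₁/k + (M₀ − F₁/k)·e^(−kt).
F₁/k = 354.5/0.6800 = 521.36 t; kt = 0.6800 × 2.21 = 1.503, e^(−kt) = 0.2225.
M(2.21) = 521.36 + (278.4 − 521.36) × 0.2225 = 521.36 − 54.06 = 467.29 t.

467 t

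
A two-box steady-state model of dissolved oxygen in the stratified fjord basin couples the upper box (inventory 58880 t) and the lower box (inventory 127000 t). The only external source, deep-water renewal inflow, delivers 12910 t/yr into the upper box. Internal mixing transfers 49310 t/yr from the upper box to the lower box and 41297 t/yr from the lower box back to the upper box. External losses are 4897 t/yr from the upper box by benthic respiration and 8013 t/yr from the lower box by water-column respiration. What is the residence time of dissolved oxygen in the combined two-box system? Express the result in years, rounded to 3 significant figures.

Treat the two boxes together as one reservoir: the mixing fluxes between them are internal recycling, so τ = ΣM / Σ(external losses).
M_total = 58880 + 127000 = 185880 t.
ΣF_external_out = 4897 + 8013 = 12910 t/yr.
τ = M_total / ΣF_ext = 185880 / 12910 = 14.40 yr.

14.4 yr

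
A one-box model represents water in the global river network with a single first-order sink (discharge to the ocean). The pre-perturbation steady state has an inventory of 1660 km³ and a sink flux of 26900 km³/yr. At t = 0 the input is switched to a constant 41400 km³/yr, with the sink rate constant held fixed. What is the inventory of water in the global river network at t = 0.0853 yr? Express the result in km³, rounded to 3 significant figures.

τ = M₀/F₀ = 1660/26900 = 0.06171 yr; rate constant k = 1/τ.
New steady state M_∞ = F₁/k = F₁·τ = 41400 × 0.06171 = 2554.8 km³.
M(t) = M_∞ + (M₀ − M_∞)·e^(−t/τ); t/τ = 0.0853/0.06171 = 1.382, so e^(−t/τ) = 0.2510.
M(t) = 2554.8 − 894.8 × 0.2510 = 2330.2 km³.

2330 km³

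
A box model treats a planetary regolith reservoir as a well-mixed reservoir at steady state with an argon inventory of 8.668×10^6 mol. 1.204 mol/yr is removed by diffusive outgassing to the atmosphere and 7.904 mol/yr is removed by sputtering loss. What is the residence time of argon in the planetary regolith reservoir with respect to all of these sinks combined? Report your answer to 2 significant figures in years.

950000 yr

Total removal flux = 1.204 + 7.904 = 9.1080 mol/yr.
τ = M / ΣF_out = 8.668×10^6 / 9.1080 = 951700 yr.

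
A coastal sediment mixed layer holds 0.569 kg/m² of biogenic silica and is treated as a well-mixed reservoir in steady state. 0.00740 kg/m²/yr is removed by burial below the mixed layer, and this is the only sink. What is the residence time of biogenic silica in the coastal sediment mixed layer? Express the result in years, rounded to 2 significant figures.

77 yr

τ = M / F = 0.569 / 0.00740 = 76.89 yr.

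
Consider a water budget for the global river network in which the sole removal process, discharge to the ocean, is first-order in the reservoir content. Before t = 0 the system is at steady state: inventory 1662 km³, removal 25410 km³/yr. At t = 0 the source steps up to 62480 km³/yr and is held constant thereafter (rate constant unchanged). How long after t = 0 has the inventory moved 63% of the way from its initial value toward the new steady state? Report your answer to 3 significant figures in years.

0.0650 yr

τ = M₀/F₀ = 1662/25410 = 0.06541 yr.
The remaining gap fraction is e^(−t/τ); 63% covered ⇒ e^(−t/τ) = 0.370.
t = −τ ln(0.370) = 0.06541 × 0.9943 = 0.06503 yr.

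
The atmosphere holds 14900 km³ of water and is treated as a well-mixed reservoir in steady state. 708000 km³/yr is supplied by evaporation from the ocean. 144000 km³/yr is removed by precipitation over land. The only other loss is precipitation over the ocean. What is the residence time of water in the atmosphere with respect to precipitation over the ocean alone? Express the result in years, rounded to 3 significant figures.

0.0264 yr

At steady state ΣF_in = ΣF_out.
ΣF_in = 708000 km³/yr.
Precipitation over the ocean flux = ΣF_in − (144000) = 708000 − 144000 = 564000 km³/yr.
τ = M / F = 14900 / 564000 = 0.02642 yr.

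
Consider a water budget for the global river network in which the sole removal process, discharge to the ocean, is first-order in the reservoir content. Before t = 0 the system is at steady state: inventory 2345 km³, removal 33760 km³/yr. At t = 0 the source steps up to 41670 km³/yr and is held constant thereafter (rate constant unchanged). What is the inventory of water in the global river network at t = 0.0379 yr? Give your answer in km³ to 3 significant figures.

τ = M₀/F₀ = 2345/33760 = 0.06946 yr; rate constant k = 1/τ.
New steady state M_∞ = F₁/k = F₁·τ = 41670 × 0.06946 = 2894.4 km³.
M(t) = M_∞ + (M₀ − M_∞)·e^(−t/τ); t/τ = 0.0379/0.06946 = 0.5456, so e^(−t/τ) = 0.5795.
M(t) = 2894.4 − 549.4 × 0.5795 = 2576.1 km³.

2580 km³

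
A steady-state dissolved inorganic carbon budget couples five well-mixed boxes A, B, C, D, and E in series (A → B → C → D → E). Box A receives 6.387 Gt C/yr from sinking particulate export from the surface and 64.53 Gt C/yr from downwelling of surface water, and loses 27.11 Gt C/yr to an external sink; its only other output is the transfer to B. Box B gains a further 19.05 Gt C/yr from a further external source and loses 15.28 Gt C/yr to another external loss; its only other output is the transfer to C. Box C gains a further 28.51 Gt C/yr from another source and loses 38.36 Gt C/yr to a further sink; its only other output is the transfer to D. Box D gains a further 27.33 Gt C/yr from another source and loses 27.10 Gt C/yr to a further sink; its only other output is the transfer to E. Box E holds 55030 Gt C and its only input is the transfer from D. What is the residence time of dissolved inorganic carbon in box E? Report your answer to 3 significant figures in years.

1450 yr

Box A: F(A→B) = (6.387 + 64.53) − 27.11 = 43.807 Gt C/yr.
Box B: F(B→C) = (43.807 + 19.05) − 15.28 = 47.577 Gt C/yr.
Box C: F(C→D) = (47.577 + 28.51) − 38.36 = 37.727 Gt C/yr.
Box D: F(D→E) = (37.727 + 27.33) − 27.10 = 37.957 Gt C/yr.
Box E throughput = its input = 37.957 Gt C/yr; τ = 55030 / 37.957 = 1450 yr.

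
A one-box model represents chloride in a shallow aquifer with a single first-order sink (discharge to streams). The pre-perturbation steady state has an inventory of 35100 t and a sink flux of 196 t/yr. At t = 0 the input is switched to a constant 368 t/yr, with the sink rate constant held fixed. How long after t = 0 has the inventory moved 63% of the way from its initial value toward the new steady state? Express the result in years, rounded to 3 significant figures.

178 yr

τ = M₀/F₀ = 35100/196 = 179.1 yr.
The remaining gap fraction is e^(−t/τ); 63% covered ⇒ e^(−t/τ) = 0.370.
t = −τ ln(0.370) = 179.1 × 0.9943 = 178.1 yr.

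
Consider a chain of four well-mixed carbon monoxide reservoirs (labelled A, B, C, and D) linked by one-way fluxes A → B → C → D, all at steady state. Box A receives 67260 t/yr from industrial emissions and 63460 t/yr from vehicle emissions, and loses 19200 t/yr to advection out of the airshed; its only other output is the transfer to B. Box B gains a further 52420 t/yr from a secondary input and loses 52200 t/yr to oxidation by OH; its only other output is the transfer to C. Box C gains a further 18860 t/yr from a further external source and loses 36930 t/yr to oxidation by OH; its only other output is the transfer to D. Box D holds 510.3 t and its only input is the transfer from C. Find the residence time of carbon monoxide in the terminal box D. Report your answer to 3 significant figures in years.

0.00545 yr

Box A: F(A→B) = (67260 + 63460) − 19200 = 111520 t/yr.
Box B: F(B→C) = (111520 + 52420) − 52200 = 111740 t/yr.
Box C: F(C→D) = (111740 + 18860) − 36930 = 93670 t/yr.
Box D throughput = its input = 93670 t/yr; τ = 510.3 / 93670 = 0.005448 yr.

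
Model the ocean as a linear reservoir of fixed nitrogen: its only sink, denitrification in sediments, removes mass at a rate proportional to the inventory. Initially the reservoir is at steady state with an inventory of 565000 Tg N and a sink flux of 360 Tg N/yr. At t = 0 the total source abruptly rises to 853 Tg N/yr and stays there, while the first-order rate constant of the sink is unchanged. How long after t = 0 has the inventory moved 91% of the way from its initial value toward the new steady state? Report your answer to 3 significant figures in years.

3780 yr

τ = M₀/F₀ = 565000/360 = 1569 yr.
The remaining gap fraction is e^(−t/τ); 91% covered ⇒ e^(−t/τ) = 0.0900.
t = −τ ln(0.0900) = 1569 × 2.408 = 3779 yr.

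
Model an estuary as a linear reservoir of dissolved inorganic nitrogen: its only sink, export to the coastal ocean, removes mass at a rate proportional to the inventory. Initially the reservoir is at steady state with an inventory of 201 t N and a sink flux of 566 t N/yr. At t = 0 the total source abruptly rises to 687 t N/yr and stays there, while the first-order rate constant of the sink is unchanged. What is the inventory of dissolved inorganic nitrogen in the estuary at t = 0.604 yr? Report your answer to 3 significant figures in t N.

Residence time τ = M₀/F₀ = 0.3551 yr. The eventual steady state is M_∞ = M₀·(F₁/F₀) = 201 × 687/566 = 243.97 t N.
The anomaly ΔM(t) = M(t) − M_∞ decays as ΔM₀·e^(−t/τ) with ΔM₀ = 201 − 243.97 = −42.97 t N.
At t = 0.604 yr, e^(−t/τ) = e^(−1.701) = 0.1825, so ΔM = −7.844 t N and M = 243.97 − 7.844 = 236.13 t N.

236 t N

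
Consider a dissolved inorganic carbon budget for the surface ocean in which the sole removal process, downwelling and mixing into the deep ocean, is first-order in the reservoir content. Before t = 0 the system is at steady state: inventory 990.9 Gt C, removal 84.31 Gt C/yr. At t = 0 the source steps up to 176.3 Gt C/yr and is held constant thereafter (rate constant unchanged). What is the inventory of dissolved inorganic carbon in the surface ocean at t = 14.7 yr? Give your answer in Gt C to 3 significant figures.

1760 Gt C

The sink rate constant is k = F₀/M₀ = 84.31/990.9 = 0.08508 yr⁻¹.
Solving dM/dt = F₁ − kM with M(0) = M₀ gives M(t) = F₁/k + (M₀ − F₁/k)·e^(−kt).
F₁/k = 176.3/0.08508 = 2072.1 Gt C; kt = 0.08508 × 14.7 = 1.251, e^(−kt) = 0.2863.
M(14.7) = 2072.1 + (990.9 − 2072.1) × 0.2863 = 2072.1 − 309.5 = 1762.5 Gt C.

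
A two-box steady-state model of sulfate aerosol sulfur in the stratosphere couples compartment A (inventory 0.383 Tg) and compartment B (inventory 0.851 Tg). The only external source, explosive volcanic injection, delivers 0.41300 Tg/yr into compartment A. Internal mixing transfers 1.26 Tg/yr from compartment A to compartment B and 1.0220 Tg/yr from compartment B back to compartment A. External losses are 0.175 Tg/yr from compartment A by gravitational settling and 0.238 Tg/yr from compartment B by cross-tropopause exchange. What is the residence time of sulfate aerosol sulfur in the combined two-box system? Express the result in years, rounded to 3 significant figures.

2.99 yr

Residence time in the combined system uses the total inventory and the total *external* removal — internal exchanges between the two boxes cancel.
M_total = 0.383 + 0.851 = 1.2340 Tg.
ΣF_external_out = 0.175 + 0.238 = 0.41300 Tg/yr.
τ = M_total / ΣF_ext = 1.2340 / 0.41300 = 2.988 yr.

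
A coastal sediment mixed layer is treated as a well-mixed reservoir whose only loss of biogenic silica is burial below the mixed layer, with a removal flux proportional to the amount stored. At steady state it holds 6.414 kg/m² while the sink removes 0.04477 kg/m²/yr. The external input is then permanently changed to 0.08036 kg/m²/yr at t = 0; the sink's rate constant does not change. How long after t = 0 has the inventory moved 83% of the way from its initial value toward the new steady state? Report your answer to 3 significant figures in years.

τ = M₀/F₀ = 6.414/0.04477 = 143.3 yr.
The remaining gap fraction is e^(−t/τ); 83% covered ⇒ e^(−t/τ) = 0.170.
t = −τ ln(0.170) = 143.3 × 1.772 = 253.9 yr.

254 yr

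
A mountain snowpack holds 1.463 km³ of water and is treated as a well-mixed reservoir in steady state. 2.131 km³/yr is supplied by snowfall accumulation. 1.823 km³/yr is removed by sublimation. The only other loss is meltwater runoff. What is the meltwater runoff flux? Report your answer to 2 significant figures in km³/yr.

0.31 km³/yr

At steady state ΣF_in = ΣF_out.
ΣF_in = 2.1310 km³/yr.
Meltwater runoff flux = ΣF_in − (1.823) = 2.1310 − 1.823 = 0.3080 km³/yr.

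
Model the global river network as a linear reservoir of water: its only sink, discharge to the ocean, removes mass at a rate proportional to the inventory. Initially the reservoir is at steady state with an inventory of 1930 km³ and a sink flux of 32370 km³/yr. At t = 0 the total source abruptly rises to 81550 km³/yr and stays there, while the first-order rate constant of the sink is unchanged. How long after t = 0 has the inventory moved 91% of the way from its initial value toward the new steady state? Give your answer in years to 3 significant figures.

τ = M₀/F₀ = 1930/32370 = 0.05962 yr.
The remaining gap fraction is e^(−t/τ); 91% covered ⇒ e^(−t/τ) = 0.0900.
t = −τ ln(0.0900) = 0.05962 × 2.408 = 0.1436 yr.

0.144 yr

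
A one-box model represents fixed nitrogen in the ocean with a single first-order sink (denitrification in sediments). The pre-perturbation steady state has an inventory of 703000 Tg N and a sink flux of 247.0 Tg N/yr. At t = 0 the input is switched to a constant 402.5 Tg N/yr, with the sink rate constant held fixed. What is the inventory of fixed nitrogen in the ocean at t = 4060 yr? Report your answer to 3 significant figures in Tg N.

Residence time τ = M₀/F₀ = 2846 yr. The eventual steady state is M_∞ = M₀·(F₁/F₀) = 703000 × 402.5/247.0 = 1.1456×10^6 Tg N.
The anomaly ΔM(t) = M(t) − M_∞ decays as ΔM₀·e^(−t/τ) with ΔM₀ = 703000 − 1.1456×10^6 = −442600 Tg N.
At t = 4060 yr, e^(−t/τ) = e^(−1.426) = 0.2402, so ΔM = −106300 Tg N and M = 1.1456×10^6 − 106300 = 1.0393×10^6 Tg N.

1.04×10^6 Tg N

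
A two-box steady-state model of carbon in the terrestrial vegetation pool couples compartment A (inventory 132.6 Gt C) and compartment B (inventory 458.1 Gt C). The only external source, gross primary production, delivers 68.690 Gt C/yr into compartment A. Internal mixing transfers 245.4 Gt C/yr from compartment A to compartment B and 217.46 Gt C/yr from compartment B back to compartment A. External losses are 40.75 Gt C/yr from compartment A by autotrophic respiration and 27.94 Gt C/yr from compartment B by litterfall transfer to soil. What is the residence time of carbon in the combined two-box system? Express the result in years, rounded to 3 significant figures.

8.60 yr

For the system as a whole, the A↔B exchange is internal and contributes nothing to the throughput; only the external sinks remove mass.
M_total = 132.6 + 458.1 = 590.70 Gt C.
ΣF_external_out = 40.75 + 27.94 = 68.690 Gt C/yr.
τ = M_total / ΣF_ext = 590.70 / 68.690 = 8.600 yr.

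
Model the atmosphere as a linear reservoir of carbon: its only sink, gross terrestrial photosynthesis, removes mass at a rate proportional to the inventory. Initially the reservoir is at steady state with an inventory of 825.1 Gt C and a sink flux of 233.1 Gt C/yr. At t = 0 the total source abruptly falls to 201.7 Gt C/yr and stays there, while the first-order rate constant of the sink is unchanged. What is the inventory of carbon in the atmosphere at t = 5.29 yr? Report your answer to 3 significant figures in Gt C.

739 Gt C

Residence time τ = M₀/F₀ = 3.540 yr. The eventual steady state is M_∞ = M₀·(F₁/F₀) = 825.1 × 201.7/233.1 = 713.95 Gt C.
The anomaly ΔM(t) = M(t) − M_∞ decays as ΔM₀·e^(−t/τ) with ΔM₀ = 825.1 − 713.95 = 111.1 Gt C.
At t = 5.29 yr, e^(−t/τ) = e^(−1.494) = 0.2244, so ΔM = 24.94 Gt C and M = 713.95 + 24.94 = 738.89 Gt C.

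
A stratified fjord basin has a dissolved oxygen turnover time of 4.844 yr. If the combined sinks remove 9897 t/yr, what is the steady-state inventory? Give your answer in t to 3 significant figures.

47900 t

τ = M/F ⇒ M = τ × F = 4.844 × 9897 = 47940 t.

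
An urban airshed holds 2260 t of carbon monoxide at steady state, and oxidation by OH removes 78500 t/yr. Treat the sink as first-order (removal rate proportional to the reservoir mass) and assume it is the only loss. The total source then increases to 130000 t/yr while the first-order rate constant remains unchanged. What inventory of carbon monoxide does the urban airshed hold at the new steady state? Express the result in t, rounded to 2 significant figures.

Rate constant k = F/M = 78500 / 2260 = 34.73 yr⁻¹.
At the new steady state, source = k·M_new ⇒ M_new = 130000 / 34.73 = 3743 t.
(Equivalently M_new = M × F_new/F_old = 2260 × 130000/78500.)

3700 t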